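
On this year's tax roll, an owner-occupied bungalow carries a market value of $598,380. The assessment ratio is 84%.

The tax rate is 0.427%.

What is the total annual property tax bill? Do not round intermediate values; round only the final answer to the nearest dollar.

Assessed value = $598,380 × 0.84 = $502,639.2
Tax = $502,639.2 × 0.00427 = $2,146.269384

$2,146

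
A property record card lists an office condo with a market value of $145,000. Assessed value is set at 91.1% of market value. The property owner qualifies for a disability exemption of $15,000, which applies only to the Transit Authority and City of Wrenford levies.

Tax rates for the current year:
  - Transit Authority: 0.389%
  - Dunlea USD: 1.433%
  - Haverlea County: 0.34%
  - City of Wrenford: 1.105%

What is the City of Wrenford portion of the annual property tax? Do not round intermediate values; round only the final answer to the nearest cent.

$1,293.90

Assessed value = $145,000 × 0.911 = $132,095
City of Wrenford taxable value = $132,095 − $15,000 = $117,095
City of Wrenford levy = $117,095 × 0.01105 = $1,293.89975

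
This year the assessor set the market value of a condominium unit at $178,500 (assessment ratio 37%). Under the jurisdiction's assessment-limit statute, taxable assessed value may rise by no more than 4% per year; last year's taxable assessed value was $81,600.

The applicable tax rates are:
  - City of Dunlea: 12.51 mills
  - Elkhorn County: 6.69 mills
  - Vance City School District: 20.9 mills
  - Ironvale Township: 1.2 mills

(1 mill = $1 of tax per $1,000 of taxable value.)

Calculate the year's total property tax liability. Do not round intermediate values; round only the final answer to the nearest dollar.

$2,728

Uncapped assessed value = $178,500 × 0.37 = $66,045
Cap limit = $81,600 × 1.04 = $84,864
Taxable assessed value = min($66,045, $84,864) = $66,045 (cap does not bind)
City of Dunlea: $66,045 × 0.01251 = $826.22295
Elkhorn County: $66,045 × 0.00669 = $441.84105
Vance City School District: $66,045 × 0.0209 = $1,380.3405
Ironvale Township: $66,045 × 0.0012 = $79.254
Total = $2,727.6585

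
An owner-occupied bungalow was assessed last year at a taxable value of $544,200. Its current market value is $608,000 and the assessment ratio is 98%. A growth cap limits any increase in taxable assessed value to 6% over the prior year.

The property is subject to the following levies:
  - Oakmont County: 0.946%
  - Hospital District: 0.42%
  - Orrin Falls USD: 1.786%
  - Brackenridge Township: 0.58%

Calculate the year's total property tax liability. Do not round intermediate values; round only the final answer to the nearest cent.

Uncapped assessed value = $608,000 × 0.98 = $595,840
Cap limit = $544,200 × 1.06 = $576,852
Taxable assessed value = min($595,840, $576,852) = $576,852 (cap binds)
Oakmont County: $576,852 × 0.00946 = $5,457.01992
Hospital District: $576,852 × 0.0042 = $2,422.7784
Orrin Falls USD: $576,852 × 0.01786 = $10,302.57672
Brackenridge Township: $576,852 × 0.0058 = $3,345.7416
Total = $21,528.11664

$21,528.12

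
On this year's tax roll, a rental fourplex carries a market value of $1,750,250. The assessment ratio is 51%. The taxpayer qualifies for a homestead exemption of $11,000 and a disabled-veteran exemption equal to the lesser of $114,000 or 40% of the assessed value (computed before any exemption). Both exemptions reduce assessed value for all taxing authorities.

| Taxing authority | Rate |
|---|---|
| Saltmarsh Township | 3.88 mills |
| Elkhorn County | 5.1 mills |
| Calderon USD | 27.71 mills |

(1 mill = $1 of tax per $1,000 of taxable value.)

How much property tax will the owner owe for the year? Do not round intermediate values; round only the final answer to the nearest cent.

$28,164.25

Assessed value = $1,750,250 × 0.51 = $892,627.5
Disabled-veteran exemption = min($114,000, 40% × $892,627.5) = min($114,000, $357,051) = $114,000 (dollar cap binds)
Taxable value = $892,627.5 − $11,000 − $114,000 = $767,627.5
Saltmarsh Township: $767,627.5 × 0.00388 = $2,978.3947
Elkhorn County: $767,627.5 × 0.0051 = $3,914.90025
Calderon USD: $767,627.5 × 0.02771 = $21,270.958025
Total = $28,164.252975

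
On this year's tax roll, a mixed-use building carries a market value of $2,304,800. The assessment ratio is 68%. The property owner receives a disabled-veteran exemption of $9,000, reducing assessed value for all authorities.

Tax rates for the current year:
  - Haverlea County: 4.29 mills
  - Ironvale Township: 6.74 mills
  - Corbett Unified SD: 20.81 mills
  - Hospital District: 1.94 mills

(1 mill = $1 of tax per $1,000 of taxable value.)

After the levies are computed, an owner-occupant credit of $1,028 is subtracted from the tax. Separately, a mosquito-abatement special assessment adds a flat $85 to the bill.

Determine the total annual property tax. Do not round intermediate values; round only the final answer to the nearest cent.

$51,695.16

Assessed value = $2,304,800 × 0.68 = $1,567,264
Taxable value = $1,567,264 − $9,000 = $1,558,264
Haverlea County: $1,558,264 × 0.00429 = $6,684.95256
Ironvale Township: $1,558,264 × 0.00674 = $10,502.69936
Corbett Unified SD: $1,558,264 × 0.02081 = $32,427.47384
Hospital District: $1,558,264 × 0.00194 = $3,023.03216
Levies subtotal = $52,638.15792
After credit = $52,638.15792 − $1,028 = $51,610.15792
Total = $51,610.15792 + $85 = $51,695.15792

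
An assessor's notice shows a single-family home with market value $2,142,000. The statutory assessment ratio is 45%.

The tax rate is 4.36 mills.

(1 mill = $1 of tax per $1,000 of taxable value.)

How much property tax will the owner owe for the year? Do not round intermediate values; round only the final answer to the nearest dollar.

Assessed value = $2,142,000 × 0.45 = $963,900
Tax = $963,900 × 0.00436 = $4,202.604

$4,203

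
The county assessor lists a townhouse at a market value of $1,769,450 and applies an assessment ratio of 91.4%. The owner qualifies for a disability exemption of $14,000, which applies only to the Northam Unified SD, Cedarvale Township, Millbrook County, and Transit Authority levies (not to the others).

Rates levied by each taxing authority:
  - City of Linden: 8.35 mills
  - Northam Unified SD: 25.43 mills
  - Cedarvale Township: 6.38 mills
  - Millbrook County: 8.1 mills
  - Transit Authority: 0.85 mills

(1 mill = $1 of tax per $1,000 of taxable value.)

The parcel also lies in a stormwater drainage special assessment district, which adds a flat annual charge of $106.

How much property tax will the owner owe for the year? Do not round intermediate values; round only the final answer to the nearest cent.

$78,959.85

Assessed value = $1,769,450 × 0.914 = $1,617,277.3
City of Linden: $1,617,277.3 × 0.00835 = $13,504.265455
Northam Unified SD: ($1,617,277.3 − $14,000) × 0.02543 = $1,603,277.3 × 0.02543 = $40,771.341739
Cedarvale Township: ($1,617,277.3 − $14,000) × 0.00638 = $1,603,277.3 × 0.00638 = $10,228.909174
Millbrook County: ($1,617,277.3 − $14,000) × 0.0081 = $1,603,277.3 × 0.0081 = $12,986.54613
Transit Authority: ($1,617,277.3 − $14,000) × 0.00085 = $1,603,277.3 × 0.00085 = $1,362.785705
Levies subtotal = $78,853.848203
Total = $78,853.848203 + $106 = $78,959.848203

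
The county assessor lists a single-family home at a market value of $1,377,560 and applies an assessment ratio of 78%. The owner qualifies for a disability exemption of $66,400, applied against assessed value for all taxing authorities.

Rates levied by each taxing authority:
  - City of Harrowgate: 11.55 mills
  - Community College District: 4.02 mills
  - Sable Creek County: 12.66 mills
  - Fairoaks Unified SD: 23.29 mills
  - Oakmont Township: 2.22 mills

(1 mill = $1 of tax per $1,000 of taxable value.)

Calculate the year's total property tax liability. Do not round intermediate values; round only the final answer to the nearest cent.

Assessed value = $1,377,560 × 0.78 = $1,074,496.8
Taxable value = $1,074,496.8 − $66,400 = $1,008,096.8
City of Harrowgate: $1,008,096.8 × 0.01155 = $11,643.51804
Community College District: $1,008,096.8 × 0.00402 = $4,052.549136
Sable Creek County: $1,008,096.8 × 0.01266 = $12,762.505488
Fairoaks Unified SD: $1,008,096.8 × 0.02329 = $23,478.574472
Oakmont Township: $1,008,096.8 × 0.00222 = $2,237.974896
Total = $11,643.51804 + $4,052.549136 + $12,762.505488 + $23,478.574472 + $2,237.974896 = $54,175.122032

$54,175.12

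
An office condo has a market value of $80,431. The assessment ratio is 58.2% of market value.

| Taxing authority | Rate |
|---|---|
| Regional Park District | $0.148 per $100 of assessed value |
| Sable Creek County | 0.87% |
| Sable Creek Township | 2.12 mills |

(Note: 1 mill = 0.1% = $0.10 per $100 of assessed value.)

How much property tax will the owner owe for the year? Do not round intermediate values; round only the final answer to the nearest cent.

$575.77

Assessed value = $80,431 × 0.582 = $46,810.842
Regional Park District: $46,810.842 × 0.00148 = $69.28004616
Sable Creek County: $46,810.842 × 0.0087 = $407.2543254
Sable Creek Township: $46,810.842 × 0.00212 = $99.23898504
Total = $575.7733566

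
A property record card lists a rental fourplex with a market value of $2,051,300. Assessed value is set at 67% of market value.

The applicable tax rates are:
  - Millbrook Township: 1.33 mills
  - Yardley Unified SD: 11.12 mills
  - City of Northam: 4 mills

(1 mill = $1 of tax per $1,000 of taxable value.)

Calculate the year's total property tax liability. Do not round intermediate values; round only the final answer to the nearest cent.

$22,608.40

Assessed value = $2,051,300 × 0.67 = $1,374,371
Millbrook Township: $1,374,371 × 0.00133 = $1,827.91343
Yardley Unified SD: $1,374,371 × 0.01112 = $15,283.00552
City of Northam: $1,374,371 × 0.004 = $5,497.484
Total = $1,827.91343 + $15,283.00552 + $5,497.484 = $22,608.40295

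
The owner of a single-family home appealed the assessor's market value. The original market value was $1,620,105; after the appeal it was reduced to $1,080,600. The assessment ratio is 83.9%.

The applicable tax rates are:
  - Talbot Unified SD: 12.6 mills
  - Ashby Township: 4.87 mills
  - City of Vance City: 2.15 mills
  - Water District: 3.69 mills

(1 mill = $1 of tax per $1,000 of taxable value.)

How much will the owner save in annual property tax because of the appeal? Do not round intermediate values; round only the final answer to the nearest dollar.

$10,551

Old assessed value = $1,620,105 × 0.839 = $1,359,268.095
New assessed value = $1,080,600 × 0.839 = $906,623.4
Combined rate = 0.0126 + 0.00487 + 0.00215 + 0.00369 = 0.02331
Old tax = $1,359,268.095 × 0.02331 = $31,684.53929445
New tax = $906,623.4 × 0.02331 = $21,133.391454
Reduction = $31,684.53929445 − $21,133.391454 = $10,551.14784045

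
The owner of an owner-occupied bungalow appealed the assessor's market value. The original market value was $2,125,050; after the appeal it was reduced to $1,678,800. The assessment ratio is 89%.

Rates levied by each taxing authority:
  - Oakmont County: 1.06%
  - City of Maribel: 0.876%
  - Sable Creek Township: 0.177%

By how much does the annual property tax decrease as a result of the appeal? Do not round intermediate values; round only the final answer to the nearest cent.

Old assessed value = $2,125,050 × 0.89 = $1,891,294.5
New assessed value = $1,678,800 × 0.89 = $1,494,132
Combined rate = 0.0106 + 0.00876 + 0.00177 = 0.02113
Old tax = $1,891,294.5 × 0.02113 = $39,963.052785
New tax = $1,494,132 × 0.02113 = $31,571.00916
Reduction = $39,963.052785 − $31,571.00916 = $8,392.043625

$8,392.04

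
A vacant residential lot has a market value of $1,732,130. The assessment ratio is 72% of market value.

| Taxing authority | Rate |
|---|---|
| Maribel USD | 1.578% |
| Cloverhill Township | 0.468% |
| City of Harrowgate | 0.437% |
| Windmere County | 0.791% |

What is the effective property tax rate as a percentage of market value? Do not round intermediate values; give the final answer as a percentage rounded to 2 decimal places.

Assessed value = $1,732,130 × 0.72 = $1,247,133.6
Maribel USD: $1,247,133.6 × 0.01578 = $19,679.768208
Cloverhill Township: $1,247,133.6 × 0.00468 = $5,836.585248
City of Harrowgate: $1,247,133.6 × 0.00437 = $5,449.973832
Windmere County: $1,247,133.6 × 0.00791 = $9,864.826776
Total tax = $40,831.154064
Effective rate = $40,831.154064 ÷ $1,732,130 = 2.36% of market value

2.36%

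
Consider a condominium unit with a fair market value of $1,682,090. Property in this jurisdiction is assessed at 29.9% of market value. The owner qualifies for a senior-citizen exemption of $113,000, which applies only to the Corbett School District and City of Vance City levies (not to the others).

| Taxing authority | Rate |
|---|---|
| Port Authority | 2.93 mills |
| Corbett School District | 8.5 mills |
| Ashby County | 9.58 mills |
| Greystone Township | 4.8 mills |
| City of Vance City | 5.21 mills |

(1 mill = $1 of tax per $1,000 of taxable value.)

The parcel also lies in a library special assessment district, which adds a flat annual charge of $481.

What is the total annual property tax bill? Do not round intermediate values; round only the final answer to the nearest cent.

$14,533.12

Assessed value = $1,682,090 × 0.299 = $502,944.91
Port Authority: $502,944.91 × 0.00293 = $1,473.6285863
Corbett School District: ($502,944.91 − $113,000) × 0.0085 = $389,944.91 × 0.0085 = $3,314.531735
Ashby County: $502,944.91 × 0.00958 = $4,818.2122378
Greystone Township: $502,944.91 × 0.0048 = $2,414.135568
City of Vance City: ($502,944.91 − $113,000) × 0.00521 = $389,944.91 × 0.00521 = $2,031.6129811
Levies subtotal = $14,052.1211082
Total = $14,052.1211082 + $481 = $14,533.1211082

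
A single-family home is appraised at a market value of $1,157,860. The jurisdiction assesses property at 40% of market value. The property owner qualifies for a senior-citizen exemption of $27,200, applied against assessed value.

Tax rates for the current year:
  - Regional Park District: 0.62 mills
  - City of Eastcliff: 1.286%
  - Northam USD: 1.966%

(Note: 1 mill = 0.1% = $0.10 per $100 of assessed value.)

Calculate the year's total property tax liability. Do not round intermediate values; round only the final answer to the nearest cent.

$14,447.18

Assessed value = $1,157,860 × 0.4 = $463,144
Taxable value = $463,144 − $27,200 = $435,944
Regional Park District: $435,944 × 0.00062 = $270.28528
City of Eastcliff: $435,944 × 0.01286 = $5,606.23984
Northam USD: $435,944 × 0.01966 = $8,570.65904
Total = $14,447.18416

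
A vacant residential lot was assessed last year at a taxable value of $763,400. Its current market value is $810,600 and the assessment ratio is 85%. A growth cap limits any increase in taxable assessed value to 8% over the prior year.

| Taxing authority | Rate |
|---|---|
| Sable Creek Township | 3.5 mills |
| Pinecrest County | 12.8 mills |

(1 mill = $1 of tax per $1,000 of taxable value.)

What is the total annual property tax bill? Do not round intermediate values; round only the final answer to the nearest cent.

Uncapped assessed value = $810,600 × 0.85 = $689,010
Cap limit = $763,400 × 1.08 = $824,472
Taxable assessed value = min($689,010, $824,472) = $689,010 (cap does not bind)
Sable Creek Township: $689,010 × 0.0035 = $2,411.535
Pinecrest County: $689,010 × 0.0128 = $8,819.328
Total = $11,230.863

$11,230.86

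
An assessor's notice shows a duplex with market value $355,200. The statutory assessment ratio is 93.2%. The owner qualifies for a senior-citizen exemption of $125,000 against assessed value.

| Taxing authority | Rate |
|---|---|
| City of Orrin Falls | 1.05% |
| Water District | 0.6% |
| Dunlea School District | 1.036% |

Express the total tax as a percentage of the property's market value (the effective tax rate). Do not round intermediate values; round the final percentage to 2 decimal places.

1.56%

Assessed value = $355,200 × 0.932 = $331,046.4
Taxable value = $331,046.4 − $125,000 = $206,046.4
City of Orrin Falls: $206,046.4 × 0.0105 = $2,163.4872
Water District: $206,046.4 × 0.006 = $1,236.2784
Dunlea School District: $206,046.4 × 0.01036 = $2,134.640704
Total tax = $5,534.406304
Effective rate = $5,534.406304 ÷ $355,200 = 1.56% of market value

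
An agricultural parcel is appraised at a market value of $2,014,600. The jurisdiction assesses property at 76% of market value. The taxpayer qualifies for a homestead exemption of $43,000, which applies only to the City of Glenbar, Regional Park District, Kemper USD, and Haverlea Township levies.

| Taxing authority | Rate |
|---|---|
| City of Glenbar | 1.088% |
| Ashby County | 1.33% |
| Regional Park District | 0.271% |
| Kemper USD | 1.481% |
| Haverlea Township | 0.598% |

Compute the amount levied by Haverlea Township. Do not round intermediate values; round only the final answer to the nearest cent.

$8,898.81

Assessed value = $2,014,600 × 0.76 = $1,531,096
Haverlea Township taxable value = $1,531,096 − $43,000 = $1,488,096
Haverlea Township levy = $1,488,096 × 0.00598 = $8,898.81408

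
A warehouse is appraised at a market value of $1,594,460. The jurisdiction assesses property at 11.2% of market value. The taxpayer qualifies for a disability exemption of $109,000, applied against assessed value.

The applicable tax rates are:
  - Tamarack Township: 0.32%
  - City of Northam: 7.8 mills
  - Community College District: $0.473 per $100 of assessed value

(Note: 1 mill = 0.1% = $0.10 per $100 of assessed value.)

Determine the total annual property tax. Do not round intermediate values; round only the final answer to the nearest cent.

$1,094.49

Assessed value = $1,594,460 × 0.112 = $178,579.52
Taxable value = $178,579.52 − $109,000 = $69,579.52
Tamarack Township: $69,579.52 × 0.0032 = $222.654464
City of Northam: $69,579.52 × 0.0078 = $542.720256
Community College District: $69,579.52 × 0.00473 = $329.1111296
Total = $1,094.4858496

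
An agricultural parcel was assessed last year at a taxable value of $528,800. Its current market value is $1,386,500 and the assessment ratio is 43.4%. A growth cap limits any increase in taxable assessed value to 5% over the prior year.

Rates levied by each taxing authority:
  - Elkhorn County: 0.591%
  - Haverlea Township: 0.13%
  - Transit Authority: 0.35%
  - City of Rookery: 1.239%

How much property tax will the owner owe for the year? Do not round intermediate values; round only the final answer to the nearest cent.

Uncapped assessed value = $1,386,500 × 0.434 = $601,741
Cap limit = $528,800 × 1.05 = $555,240
Taxable assessed value = min($601,741, $555,240) = $555,240 (cap binds)
Elkhorn County: $555,240 × 0.00591 = $3,281.4684
Haverlea Township: $555,240 × 0.0013 = $721.812
Transit Authority: $555,240 × 0.0035 = $1,943.34
City of Rookery: $555,240 × 0.01239 = $6,879.4236
Total = $12,826.044

$12,826.04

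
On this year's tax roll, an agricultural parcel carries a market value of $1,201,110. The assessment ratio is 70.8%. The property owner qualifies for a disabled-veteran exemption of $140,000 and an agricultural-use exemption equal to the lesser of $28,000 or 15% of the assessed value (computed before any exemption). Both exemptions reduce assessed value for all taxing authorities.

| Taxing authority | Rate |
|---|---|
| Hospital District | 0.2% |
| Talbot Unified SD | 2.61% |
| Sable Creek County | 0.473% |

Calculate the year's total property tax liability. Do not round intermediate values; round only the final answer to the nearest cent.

Assessed value = $1,201,110 × 0.708 = $850,385.88
Agricultural-use exemption = min($28,000, 15% × $850,385.88) = min($28,000, $127,557.882) = $28,000 (dollar cap binds)
Taxable value = $850,385.88 − $140,000 − $28,000 = $682,385.88
Hospital District: $682,385.88 × 0.002 = $1,364.77176
Talbot Unified SD: $682,385.88 × 0.0261 = $17,810.271468
Sable Creek County: $682,385.88 × 0.00473 = $3,227.6852124
Total = $22,402.7284404

$22,402.73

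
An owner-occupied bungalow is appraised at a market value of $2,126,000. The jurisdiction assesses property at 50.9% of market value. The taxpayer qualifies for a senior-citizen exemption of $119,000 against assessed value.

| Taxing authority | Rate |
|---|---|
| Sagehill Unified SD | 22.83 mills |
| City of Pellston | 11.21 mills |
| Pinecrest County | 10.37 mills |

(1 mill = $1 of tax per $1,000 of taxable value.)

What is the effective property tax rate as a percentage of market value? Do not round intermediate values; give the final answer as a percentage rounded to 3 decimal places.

2.012%

Assessed value = $2,126,000 × 0.509 = $1,082,134
Taxable value = $1,082,134 − $119,000 = $963,134
Sagehill Unified SD: $963,134 × 0.02283 = $21,988.34922
City of Pellston: $963,134 × 0.01121 = $10,796.73214
Pinecrest County: $963,134 × 0.01037 = $9,987.69958
Total tax = $42,772.78094
Effective rate = $42,772.78094 ÷ $2,126,000 = 2.012% of market value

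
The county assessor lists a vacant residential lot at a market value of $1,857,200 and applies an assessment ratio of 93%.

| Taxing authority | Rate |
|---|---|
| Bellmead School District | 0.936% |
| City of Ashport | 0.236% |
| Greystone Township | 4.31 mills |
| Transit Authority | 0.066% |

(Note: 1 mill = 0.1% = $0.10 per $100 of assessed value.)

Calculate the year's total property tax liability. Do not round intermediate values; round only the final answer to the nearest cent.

Assessed value = $1,857,200 × 0.93 = $1,727,196
Bellmead School District: $1,727,196 × 0.00936 = $16,166.55456
City of Ashport: $1,727,196 × 0.00236 = $4,076.18256
Greystone Township: $1,727,196 × 0.00431 = $7,444.21476
Transit Authority: $1,727,196 × 0.00066 = $1,139.94936
Total = $28,826.90124

$28,826.90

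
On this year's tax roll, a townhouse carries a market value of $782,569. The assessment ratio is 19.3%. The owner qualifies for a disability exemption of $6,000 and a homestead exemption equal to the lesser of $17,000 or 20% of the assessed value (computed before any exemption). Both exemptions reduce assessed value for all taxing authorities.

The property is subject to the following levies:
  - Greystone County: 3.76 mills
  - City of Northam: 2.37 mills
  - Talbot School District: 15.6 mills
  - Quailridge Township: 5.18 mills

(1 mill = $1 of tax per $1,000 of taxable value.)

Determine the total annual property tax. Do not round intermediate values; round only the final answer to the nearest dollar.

Assessed value = $782,569 × 0.193 = $151,035.817
Homestead exemption = min($17,000, 20% × $151,035.817) = min($17,000, $30,207.1634) = $17,000 (dollar cap binds)
Taxable value = $151,035.817 − $6,000 − $17,000 = $128,035.817
Greystone County: $128,035.817 × 0.00376 = $481.41467192
City of Northam: $128,035.817 × 0.00237 = $303.44488629
Talbot School District: $128,035.817 × 0.0156 = $1,997.3587452
Quailridge Township: $128,035.817 × 0.00518 = $663.22553206
Total = $3,445.44383547

$3,445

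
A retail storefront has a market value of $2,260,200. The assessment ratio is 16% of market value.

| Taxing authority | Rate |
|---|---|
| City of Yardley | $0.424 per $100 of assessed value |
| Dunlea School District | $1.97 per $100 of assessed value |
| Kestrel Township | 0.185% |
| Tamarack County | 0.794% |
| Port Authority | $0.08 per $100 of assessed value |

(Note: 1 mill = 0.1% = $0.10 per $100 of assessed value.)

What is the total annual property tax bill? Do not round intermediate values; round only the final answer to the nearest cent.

Assessed value = $2,260,200 × 0.16 = $361,632
City of Yardley: $361,632 × 0.00424 = $1,533.31968
Dunlea School District: $361,632 × 0.0197 = $7,124.1504
Kestrel Township: $361,632 × 0.00185 = $669.0192
Tamarack County: $361,632 × 0.00794 = $2,871.35808
Port Authority: $361,632 × 0.0008 = $289.3056
Total = $12,487.15296

$12,487.15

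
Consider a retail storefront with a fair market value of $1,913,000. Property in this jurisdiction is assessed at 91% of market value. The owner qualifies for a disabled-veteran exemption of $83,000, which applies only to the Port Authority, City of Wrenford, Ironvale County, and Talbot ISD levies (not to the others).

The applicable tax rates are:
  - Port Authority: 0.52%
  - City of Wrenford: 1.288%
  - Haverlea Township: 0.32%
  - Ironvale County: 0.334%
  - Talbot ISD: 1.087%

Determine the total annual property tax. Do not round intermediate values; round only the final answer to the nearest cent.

Assessed value = $1,913,000 × 0.91 = $1,740,830
Port Authority: ($1,740,830 − $83,000) × 0.0052 = $1,657,830 × 0.0052 = $8,620.716
City of Wrenford: ($1,740,830 − $83,000) × 0.01288 = $1,657,830 × 0.01288 = $21,352.8504
Haverlea Township: $1,740,830 × 0.0032 = $5,570.656
Ironvale County: ($1,740,830 − $83,000) × 0.00334 = $1,657,830 × 0.00334 = $5,537.1522
Talbot ISD: ($1,740,830 − $83,000) × 0.01087 = $1,657,830 × 0.01087 = $18,020.6121
Total = $59,101.9867

$59,101.99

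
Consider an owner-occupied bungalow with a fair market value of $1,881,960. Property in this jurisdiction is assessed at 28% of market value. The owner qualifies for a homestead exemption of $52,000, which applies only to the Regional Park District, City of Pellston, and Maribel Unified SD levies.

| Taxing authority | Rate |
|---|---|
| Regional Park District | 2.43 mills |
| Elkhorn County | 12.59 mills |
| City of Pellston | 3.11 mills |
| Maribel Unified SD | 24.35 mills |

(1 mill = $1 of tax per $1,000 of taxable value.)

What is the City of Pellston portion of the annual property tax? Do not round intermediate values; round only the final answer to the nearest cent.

$1,477.09

Assessed value = $1,881,960 × 0.28 = $526,948.8
City of Pellston taxable value = $526,948.8 − $52,000 = $474,948.8
City of Pellston levy = $474,948.8 × 0.00311 = $1,477.090768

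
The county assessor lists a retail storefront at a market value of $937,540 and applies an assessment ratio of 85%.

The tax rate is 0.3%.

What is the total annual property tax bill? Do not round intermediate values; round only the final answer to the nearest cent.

$2,390.73

Assessed value = $937,540 × 0.85 = $796,909
Tax = $796,909 × 0.003 = $2,390.727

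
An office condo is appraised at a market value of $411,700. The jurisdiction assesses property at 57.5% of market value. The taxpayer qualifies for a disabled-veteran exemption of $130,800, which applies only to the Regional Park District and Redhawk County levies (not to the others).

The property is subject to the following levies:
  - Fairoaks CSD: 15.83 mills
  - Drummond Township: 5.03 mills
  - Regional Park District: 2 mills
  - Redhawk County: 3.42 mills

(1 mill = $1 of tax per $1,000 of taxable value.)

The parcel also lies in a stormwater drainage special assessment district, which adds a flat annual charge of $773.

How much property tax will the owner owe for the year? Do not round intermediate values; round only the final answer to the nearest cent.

Assessed value = $411,700 × 0.575 = $236,727.5
Fairoaks CSD: $236,727.5 × 0.01583 = $3,747.396325
Drummond Township: $236,727.5 × 0.00503 = $1,190.739325
Regional Park District: ($236,727.5 − $130,800) × 0.002 = $105,927.5 × 0.002 = $211.855
Redhawk County: ($236,727.5 − $130,800) × 0.00342 = $105,927.5 × 0.00342 = $362.27205
Levies subtotal = $5,512.2627
Total = $5,512.2627 + $773 = $6,285.2627

$6,285.26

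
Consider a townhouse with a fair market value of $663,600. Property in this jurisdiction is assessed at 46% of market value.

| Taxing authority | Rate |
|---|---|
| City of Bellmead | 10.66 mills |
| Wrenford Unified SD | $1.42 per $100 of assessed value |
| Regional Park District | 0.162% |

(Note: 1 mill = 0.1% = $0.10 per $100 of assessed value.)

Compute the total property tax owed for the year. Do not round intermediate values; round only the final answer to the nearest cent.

Assessed value = $663,600 × 0.46 = $305,256
City of Bellmead: $305,256 × 0.01066 = $3,254.02896
Wrenford Unified SD: $305,256 × 0.0142 = $4,334.6352
Regional Park District: $305,256 × 0.00162 = $494.51472
Total = $8,083.17888

$8,083.18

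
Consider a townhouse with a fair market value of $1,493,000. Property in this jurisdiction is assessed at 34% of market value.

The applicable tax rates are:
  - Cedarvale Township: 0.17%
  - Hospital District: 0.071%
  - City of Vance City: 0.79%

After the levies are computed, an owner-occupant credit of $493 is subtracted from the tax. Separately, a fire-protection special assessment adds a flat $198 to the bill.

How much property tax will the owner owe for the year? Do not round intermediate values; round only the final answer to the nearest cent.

$4,938.56

Assessed value = $1,493,000 × 0.34 = $507,620
Cedarvale Township: $507,620 × 0.0017 = $862.954
Hospital District: $507,620 × 0.00071 = $360.4102
City of Vance City: $507,620 × 0.0079 = $4,010.198
Levies subtotal = $5,233.5622
After credit = $5,233.5622 − $493 = $4,740.5622
Total = $4,740.5622 + $198 = $4,938.5622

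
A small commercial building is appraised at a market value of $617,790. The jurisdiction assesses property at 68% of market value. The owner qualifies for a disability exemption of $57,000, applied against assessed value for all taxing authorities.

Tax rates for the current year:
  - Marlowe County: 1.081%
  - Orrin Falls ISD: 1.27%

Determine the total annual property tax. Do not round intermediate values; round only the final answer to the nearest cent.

Assessed value = $617,790 × 0.68 = $420,097.2
Taxable value = $420,097.2 − $57,000 = $363,097.2
Marlowe County: $363,097.2 × 0.01081 = $3,925.080732
Orrin Falls ISD: $363,097.2 × 0.0127 = $4,611.33444
Total = $3,925.080732 + $4,611.33444 = $8,536.415172

$8,536.42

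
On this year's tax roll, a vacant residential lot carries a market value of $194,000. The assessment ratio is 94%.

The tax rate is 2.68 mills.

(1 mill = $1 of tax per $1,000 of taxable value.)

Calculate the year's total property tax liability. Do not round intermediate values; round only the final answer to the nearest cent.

$488.72

Assessed value = $194,000 × 0.94 = $182,360
Tax = $182,360 × 0.00268 = $488.7248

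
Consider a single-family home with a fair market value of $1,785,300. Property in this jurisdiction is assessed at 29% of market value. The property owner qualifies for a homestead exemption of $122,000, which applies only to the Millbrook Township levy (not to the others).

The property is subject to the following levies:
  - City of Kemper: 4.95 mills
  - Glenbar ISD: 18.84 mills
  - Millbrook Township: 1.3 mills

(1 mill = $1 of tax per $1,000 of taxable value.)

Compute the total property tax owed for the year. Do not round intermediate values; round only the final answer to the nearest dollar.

Assessed value = $1,785,300 × 0.29 = $517,737
City of Kemper: $517,737 × 0.00495 = $2,562.79815
Glenbar ISD: $517,737 × 0.01884 = $9,754.16508
Millbrook Township: ($517,737 − $122,000) × 0.0013 = $395,737 × 0.0013 = $514.4581
Total = $12,831.42133

$12,831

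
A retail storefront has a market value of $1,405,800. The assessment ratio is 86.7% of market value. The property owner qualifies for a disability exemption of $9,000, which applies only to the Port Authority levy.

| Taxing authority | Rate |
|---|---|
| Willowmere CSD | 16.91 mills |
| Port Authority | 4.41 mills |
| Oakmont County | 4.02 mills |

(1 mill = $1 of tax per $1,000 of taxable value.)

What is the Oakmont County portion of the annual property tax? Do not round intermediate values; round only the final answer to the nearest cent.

Assessed value = $1,405,800 × 0.867 = $1,218,828.6
Oakmont County taxable value = $1,218,828.6 (exemption does not apply)
Oakmont County levy = $1,218,828.6 × 0.00402 = $4,899.690972

$4,899.69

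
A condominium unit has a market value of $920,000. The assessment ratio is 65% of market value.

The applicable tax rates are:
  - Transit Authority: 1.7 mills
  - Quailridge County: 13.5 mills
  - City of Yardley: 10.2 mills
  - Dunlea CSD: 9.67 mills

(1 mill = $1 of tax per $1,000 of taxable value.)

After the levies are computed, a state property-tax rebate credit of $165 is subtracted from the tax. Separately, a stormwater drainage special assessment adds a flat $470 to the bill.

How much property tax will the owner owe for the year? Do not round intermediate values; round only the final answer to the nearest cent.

Assessed value = $920,000 × 0.65 = $598,000
Transit Authority: $598,000 × 0.0017 = $1,016.6
Quailridge County: $598,000 × 0.0135 = $8,073
City of Yardley: $598,000 × 0.0102 = $6,099.6
Dunlea CSD: $598,000 × 0.00967 = $5,782.66
Levies subtotal = $20,971.86
After credit = $20,971.86 − $165 = $20,806.86
Total = $20,806.86 + $470 = $21,276.86

$21,276.86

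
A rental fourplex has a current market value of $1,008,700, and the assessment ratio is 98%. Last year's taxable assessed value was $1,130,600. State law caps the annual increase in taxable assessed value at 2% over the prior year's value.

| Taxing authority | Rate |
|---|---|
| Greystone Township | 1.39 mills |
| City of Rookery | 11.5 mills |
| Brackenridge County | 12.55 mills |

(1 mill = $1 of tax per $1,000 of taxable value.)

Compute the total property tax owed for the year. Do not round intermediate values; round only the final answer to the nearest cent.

Uncapped assessed value = $1,008,700 × 0.98 = $988,526
Cap limit = $1,130,600 × 1.02 = $1,153,212
Taxable assessed value = min($988,526, $1,153,212) = $988,526 (cap does not bind)
Greystone Township: $988,526 × 0.00139 = $1,374.05114
City of Rookery: $988,526 × 0.0115 = $11,368.049
Brackenridge County: $988,526 × 0.01255 = $12,406.0013
Total = $25,148.10144

$25,148.10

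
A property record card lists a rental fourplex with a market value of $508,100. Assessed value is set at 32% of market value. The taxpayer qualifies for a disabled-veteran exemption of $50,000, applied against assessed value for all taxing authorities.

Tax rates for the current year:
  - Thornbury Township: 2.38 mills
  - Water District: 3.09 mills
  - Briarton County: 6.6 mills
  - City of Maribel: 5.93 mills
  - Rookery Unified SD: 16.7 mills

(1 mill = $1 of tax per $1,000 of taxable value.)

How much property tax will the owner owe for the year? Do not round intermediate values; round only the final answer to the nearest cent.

$3,906.94

Assessed value = $508,100 × 0.32 = $162,592
Taxable value = $162,592 − $50,000 = $112,592
Thornbury Township: $112,592 × 0.00238 = $267.96896
Water District: $112,592 × 0.00309 = $347.90928
Briarton County: $112,592 × 0.0066 = $743.1072
City of Maribel: $112,592 × 0.00593 = $667.67056
Rookery Unified SD: $112,592 × 0.0167 = $1,880.2864
Total = $267.96896 + $347.90928 + $743.1072 + $667.67056 + $1,880.2864 = $3,906.9424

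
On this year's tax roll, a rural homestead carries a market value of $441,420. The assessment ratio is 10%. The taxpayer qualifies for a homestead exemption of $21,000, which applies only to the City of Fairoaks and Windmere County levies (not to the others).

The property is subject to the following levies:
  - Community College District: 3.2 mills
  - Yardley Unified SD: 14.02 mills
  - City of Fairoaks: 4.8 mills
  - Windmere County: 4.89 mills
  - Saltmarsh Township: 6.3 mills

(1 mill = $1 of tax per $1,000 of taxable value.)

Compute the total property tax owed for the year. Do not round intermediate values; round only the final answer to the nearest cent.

Assessed value = $441,420 × 0.1 = $44,142
Community College District: $44,142 × 0.0032 = $141.2544
Yardley Unified SD: $44,142 × 0.01402 = $618.87084
City of Fairoaks: ($44,142 − $21,000) × 0.0048 = $23,142 × 0.0048 = $111.0816
Windmere County: ($44,142 − $21,000) × 0.00489 = $23,142 × 0.00489 = $113.16438
Saltmarsh Township: $44,142 × 0.0063 = $278.0946
Total = $1,262.46582

$1,262.47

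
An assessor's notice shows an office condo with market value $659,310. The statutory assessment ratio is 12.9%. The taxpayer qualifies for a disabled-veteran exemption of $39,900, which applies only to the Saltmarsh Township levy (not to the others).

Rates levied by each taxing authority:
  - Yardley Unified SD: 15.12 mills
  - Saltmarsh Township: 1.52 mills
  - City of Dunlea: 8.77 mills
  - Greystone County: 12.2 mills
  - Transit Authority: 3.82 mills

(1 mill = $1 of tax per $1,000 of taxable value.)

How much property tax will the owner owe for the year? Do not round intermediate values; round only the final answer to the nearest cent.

Assessed value = $659,310 × 0.129 = $85,050.99
Yardley Unified SD: $85,050.99 × 0.01512 = $1,285.9709688
Saltmarsh Township: ($85,050.99 − $39,900) × 0.00152 = $45,150.99 × 0.00152 = $68.6295048
City of Dunlea: $85,050.99 × 0.00877 = $745.8971823
Greystone County: $85,050.99 × 0.0122 = $1,037.622078
Transit Authority: $85,050.99 × 0.00382 = $324.8947818
Total = $3,463.0145157

$3,463.01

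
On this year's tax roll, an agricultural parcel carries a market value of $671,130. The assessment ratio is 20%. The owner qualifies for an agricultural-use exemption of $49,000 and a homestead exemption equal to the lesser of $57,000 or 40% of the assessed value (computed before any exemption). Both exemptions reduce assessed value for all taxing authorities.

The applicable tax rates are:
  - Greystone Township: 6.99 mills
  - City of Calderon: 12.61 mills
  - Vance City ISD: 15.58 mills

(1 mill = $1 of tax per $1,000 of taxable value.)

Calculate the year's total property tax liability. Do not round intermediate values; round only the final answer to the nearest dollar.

$1,109

Assessed value = $671,130 × 0.2 = $134,226
Homestead exemption = min($57,000, 40% × $134,226) = min($57,000, $53,690.4) = $53,690.4 (percentage binds)
Taxable value = $134,226 − $49,000 − $53,690.4 = $31,535.6
Greystone Township: $31,535.6 × 0.00699 = $220.433844
City of Calderon: $31,535.6 × 0.01261 = $397.663916
Vance City ISD: $31,535.6 × 0.01558 = $491.324648
Total = $1,109.422408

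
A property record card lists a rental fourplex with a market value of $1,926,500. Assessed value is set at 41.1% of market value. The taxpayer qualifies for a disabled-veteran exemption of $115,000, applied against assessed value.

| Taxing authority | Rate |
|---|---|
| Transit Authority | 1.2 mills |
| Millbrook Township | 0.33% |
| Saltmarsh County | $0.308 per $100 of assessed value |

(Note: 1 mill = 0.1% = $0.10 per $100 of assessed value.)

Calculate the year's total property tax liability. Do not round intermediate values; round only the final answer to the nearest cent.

Assessed value = $1,926,500 × 0.411 = $791,791.5
Taxable value = $791,791.5 − $115,000 = $676,791.5
Transit Authority: $676,791.5 × 0.0012 = $812.1498
Millbrook Township: $676,791.5 × 0.0033 = $2,233.41195
Saltmarsh County: $676,791.5 × 0.00308 = $2,084.51782
Total = $5,130.07957

$5,130.08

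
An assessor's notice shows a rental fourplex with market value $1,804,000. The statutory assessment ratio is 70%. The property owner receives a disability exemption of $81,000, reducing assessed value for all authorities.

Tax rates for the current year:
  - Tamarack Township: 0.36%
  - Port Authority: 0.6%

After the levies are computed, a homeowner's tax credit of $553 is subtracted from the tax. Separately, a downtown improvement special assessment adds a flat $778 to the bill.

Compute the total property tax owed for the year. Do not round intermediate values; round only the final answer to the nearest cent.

$11,570.28

Assessed value = $1,804,000 × 0.7 = $1,262,800
Taxable value = $1,262,800 − $81,000 = $1,181,800
Tamarack Township: $1,181,800 × 0.0036 = $4,254.48
Port Authority: $1,181,800 × 0.006 = $7,090.8
Levies subtotal = $11,345.28
After credit = $11,345.28 − $553 = $10,792.28
Total = $10,792.28 + $778 = $11,570.28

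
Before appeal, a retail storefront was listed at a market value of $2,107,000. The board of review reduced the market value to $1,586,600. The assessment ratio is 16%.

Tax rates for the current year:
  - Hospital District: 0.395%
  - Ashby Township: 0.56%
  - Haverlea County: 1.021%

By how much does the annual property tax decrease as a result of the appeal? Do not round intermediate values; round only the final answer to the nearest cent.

$1,645.30

Old assessed value = $2,107,000 × 0.16 = $337,120
New assessed value = $1,586,600 × 0.16 = $253,856
Combined rate = 0.00395 + 0.0056 + 0.01021 = 0.01976
Old tax = $337,120 × 0.01976 = $6,661.4912
New tax = $253,856 × 0.01976 = $5,016.19456
Reduction = $6,661.4912 − $5,016.19456 = $1,645.29664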